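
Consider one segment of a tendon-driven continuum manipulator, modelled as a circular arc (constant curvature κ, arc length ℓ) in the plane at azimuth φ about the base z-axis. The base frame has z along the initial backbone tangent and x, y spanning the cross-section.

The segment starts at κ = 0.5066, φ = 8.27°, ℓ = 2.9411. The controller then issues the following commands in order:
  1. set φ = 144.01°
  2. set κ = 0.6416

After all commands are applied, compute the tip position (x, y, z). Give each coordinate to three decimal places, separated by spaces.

initial: κ=0.5066, φ=8.27°, ℓ=2.9411
cmd 1: set φ=144.01° → (κ,φ,ℓ)=(0.5066,144.01°,2.9411) → tip=(-1.4682,1.0663,1.9675)
cmd 2: set κ=0.6416 → (κ,φ,ℓ)=(0.6416,144.01°,2.9411) → tip=(-1.6533,1.2007,1.4813)

-1.653 1.201 1.481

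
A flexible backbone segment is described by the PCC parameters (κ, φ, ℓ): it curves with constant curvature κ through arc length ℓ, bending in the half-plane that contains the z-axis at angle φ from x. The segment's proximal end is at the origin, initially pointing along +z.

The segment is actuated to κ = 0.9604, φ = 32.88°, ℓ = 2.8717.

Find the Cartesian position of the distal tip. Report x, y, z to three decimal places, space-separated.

θ = κ·ℓ = 0.9604 × 2.8717 = 2.75798 rad
ρ = (1 − cos θ)/κ = (1 − -0.92732)/0.9604 = 2.00679
z = sin θ / κ = 0.37427/0.9604 = 0.38970
x = ρ cos φ = 2.00679 × cos(32.88°) = 1.68532
y = ρ sin φ = 2.00679 × sin(32.88°) = 1.08945

1.685 1.089 0.390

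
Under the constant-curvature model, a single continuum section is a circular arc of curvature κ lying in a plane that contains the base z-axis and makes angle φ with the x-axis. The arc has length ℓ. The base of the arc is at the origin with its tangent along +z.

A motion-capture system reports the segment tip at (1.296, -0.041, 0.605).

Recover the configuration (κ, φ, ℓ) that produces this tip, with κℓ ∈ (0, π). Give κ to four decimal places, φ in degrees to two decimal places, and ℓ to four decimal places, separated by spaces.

ρ = √(x²+y²) = √(1.296² + -0.041²) = 1.29665
φ = atan2(y, x) mod 360° = atan2(-0.041, 1.296) = 358.1880°
|p|² = ρ² + z² = 1.29665² + 0.605² = 2.04732
κ = 2ρ / |p|² = 2×1.29665 / 2.04732 = 1.26668
θ = 2·atan2(ρ, z) = 2·atan2(1.29665, 0.605) = 2.26847 rad
ℓ = θ/κ = 2.26847/1.26668 = 1.79088

1.2667 358.19 1.7909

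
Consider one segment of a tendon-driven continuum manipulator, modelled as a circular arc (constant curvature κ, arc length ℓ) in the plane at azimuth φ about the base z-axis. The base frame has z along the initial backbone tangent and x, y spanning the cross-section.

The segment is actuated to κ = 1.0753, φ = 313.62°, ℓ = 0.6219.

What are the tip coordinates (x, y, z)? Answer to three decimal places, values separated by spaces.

0.138 -0.145 0.577

θ = κ·ℓ = 1.0753 × 0.6219 = 0.66873 rad
ρ = (1 − cos θ)/κ = (1 − 0.78461)/1.0753 = 0.20031
z = sin θ / κ = 0.61999/1.0753 = 0.57657
x = ρ cos φ = 0.20031 × cos(313.62°) = 0.13819
y = ρ sin φ = 0.20031 × sin(313.62°) = -0.14501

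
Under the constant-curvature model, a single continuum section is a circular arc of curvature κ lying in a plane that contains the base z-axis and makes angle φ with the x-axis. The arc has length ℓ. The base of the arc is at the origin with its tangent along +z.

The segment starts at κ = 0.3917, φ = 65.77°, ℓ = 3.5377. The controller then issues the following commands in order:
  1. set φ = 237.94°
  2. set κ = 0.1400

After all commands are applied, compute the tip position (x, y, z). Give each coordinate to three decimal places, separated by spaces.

-0.456 -0.727 3.395

initial: κ=0.3917, φ=65.77°, ℓ=3.5377
cmd 1: set φ=237.94° → (κ,φ,ℓ)=(0.3917,237.94°,3.5377) → tip=(-1.1058,-1.7655,2.5094)
cmd 2: set κ=0.1400 → (κ,φ,ℓ)=(0.1400,237.94°,3.5377) → tip=(-0.4556,-0.7274,3.3948)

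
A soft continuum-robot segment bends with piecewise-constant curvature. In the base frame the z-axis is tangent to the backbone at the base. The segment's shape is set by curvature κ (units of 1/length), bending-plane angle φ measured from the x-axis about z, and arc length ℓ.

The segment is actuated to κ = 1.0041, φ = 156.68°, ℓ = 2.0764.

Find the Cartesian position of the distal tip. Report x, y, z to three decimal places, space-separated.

-1.364 0.588 0.867

θ = κ·ℓ = 1.0041 × 2.0764 = 2.08491 rad
ρ = (1 − cos θ)/κ = (1 − -0.49177)/1.0041 = 1.48567
z = sin θ / κ = 0.87073/1.0041 = 0.86717
x = ρ cos φ = 1.48567 × cos(156.68°) = -1.36431
y = ρ sin φ = 1.48567 × sin(156.68°) = 0.58813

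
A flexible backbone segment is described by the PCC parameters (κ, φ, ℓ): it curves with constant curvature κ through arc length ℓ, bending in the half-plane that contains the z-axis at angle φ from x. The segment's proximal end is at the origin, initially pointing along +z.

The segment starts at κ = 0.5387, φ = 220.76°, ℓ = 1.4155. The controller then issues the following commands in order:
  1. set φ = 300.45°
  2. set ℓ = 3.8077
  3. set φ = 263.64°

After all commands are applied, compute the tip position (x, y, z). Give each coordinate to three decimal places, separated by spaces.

-0.301 -2.698 1.646

initial: κ=0.5387, φ=220.76°, ℓ=1.4155
cmd 1: set φ=300.45° → (κ,φ,ℓ)=(0.5387,300.45°,1.4155) → tip=(0.2605,-0.4431,1.2823)
cmd 2: set ℓ=3.8077 → (κ,φ,ℓ)=(0.5387,300.45°,3.8077) → tip=(1.3755,-2.3398,1.6462)
cmd 3: set φ=263.64° → (κ,φ,ℓ)=(0.5387,263.64°,3.8077) → tip=(-0.3007,-2.6975,1.6462)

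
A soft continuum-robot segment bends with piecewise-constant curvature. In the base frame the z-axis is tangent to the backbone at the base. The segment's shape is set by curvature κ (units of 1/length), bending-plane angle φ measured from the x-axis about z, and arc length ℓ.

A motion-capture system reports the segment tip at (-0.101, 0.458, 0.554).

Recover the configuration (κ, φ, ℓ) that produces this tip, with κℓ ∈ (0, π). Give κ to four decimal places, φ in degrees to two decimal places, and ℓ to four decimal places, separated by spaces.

ρ = √(x²+y²) = √(-0.101² + 0.458²) = 0.46900
φ = atan2(y, x) mod 360° = atan2(0.458, -0.101) = 102.4361°
|p|² = ρ² + z² = 0.46900² + 0.554² = 0.52688
κ = 2ρ / |p|² = 2×0.46900 / 0.52688 = 1.78030
θ = 2·atan2(ρ, z) = 2·atan2(0.46900, 0.554) = 1.40501 rad
ℓ = θ/κ = 1.40501/1.78030 = 0.78920

1.7803 102.44 0.7892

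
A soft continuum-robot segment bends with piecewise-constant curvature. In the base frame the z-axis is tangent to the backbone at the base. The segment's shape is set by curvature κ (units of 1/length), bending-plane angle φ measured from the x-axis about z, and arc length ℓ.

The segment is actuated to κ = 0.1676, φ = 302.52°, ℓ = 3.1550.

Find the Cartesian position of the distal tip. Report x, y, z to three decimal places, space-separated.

0.438 -0.687 3.010

θ = κ·ℓ = 0.1676 × 3.1550 = 0.52878 rad
ρ = (1 − cos θ)/κ = (1 − 0.86342)/0.1676 = 0.81489
z = sin θ / κ = 0.50448/0.1676 = 3.01002
x = ρ cos φ = 0.81489 × cos(302.52°) = 0.43808
y = ρ sin φ = 0.81489 × sin(302.52°) = -0.68712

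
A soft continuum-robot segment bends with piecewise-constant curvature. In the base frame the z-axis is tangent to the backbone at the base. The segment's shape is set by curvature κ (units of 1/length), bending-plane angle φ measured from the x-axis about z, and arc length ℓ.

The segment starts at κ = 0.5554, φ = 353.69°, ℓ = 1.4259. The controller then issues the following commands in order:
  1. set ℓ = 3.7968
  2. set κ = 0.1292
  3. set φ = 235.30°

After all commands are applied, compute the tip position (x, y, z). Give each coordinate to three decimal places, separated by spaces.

initial: κ=0.5554, φ=353.69°, ℓ=1.4259
cmd 1: set ℓ=3.7968 → (κ,φ,ℓ)=(0.5554,353.69°,3.7968) → tip=(2.7065,-0.2993,1.5462)
cmd 2: set κ=0.1292 → (κ,φ,ℓ)=(0.1292,353.69°,3.7968) → tip=(0.9072,-0.1003,3.6463)
cmd 3: set φ=235.30° → (κ,φ,ℓ)=(0.1292,235.30°,3.7968) → tip=(-0.5196,-0.7504,3.6463)

-0.520 -0.750 3.646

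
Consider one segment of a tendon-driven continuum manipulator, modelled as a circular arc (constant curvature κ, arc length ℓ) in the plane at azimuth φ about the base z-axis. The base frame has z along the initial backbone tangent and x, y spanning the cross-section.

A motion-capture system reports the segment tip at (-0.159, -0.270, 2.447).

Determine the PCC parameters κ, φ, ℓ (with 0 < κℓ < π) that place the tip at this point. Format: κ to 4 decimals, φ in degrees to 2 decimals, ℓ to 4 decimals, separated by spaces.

0.1030 239.51 2.4737

ρ = √(x²+y²) = √(-0.159² + -0.270²) = 0.31334
φ = atan2(y, x) mod 360° = atan2(-0.270, -0.159) = 239.5066°
|p|² = ρ² + z² = 0.31334² + 2.447² = 6.08599
κ = 2ρ / |p|² = 2×0.31334 / 6.08599 = 0.10297
θ = 2·atan2(ρ, z) = 2·atan2(0.31334, 2.447) = 0.25471 rad
ℓ = θ/κ = 0.25471/0.10297 = 2.47366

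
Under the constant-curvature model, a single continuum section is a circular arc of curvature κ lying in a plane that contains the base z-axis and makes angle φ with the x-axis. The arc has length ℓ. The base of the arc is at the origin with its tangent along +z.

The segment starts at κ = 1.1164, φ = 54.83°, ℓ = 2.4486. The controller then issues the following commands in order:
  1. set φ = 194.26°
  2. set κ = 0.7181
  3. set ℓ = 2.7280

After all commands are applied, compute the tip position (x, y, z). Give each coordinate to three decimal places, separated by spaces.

initial: κ=1.1164, φ=54.83°, ℓ=2.4486
cmd 1: set φ=194.26° → (κ,φ,ℓ)=(1.1164,194.26°,2.4486) → tip=(-1.6650,-0.4232,0.3554)
cmd 2: set κ=0.7181 → (κ,φ,ℓ)=(0.7181,194.26°,2.4486) → tip=(-1.6013,-0.4070,1.3681)
cmd 3: set ℓ=2.7280 → (κ,φ,ℓ)=(0.7181,194.26°,2.7280) → tip=(-1.8605,-0.4729,1.2890)

-1.861 -0.473 1.289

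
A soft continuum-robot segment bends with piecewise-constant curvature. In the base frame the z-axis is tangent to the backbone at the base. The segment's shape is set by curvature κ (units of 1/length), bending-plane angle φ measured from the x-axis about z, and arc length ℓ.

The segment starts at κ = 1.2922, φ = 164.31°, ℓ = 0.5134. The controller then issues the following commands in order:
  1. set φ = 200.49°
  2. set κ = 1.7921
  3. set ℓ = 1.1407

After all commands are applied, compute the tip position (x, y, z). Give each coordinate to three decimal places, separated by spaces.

-0.761 -0.284 0.497

initial: κ=1.2922, φ=164.31°, ℓ=0.5134
cmd 1: set φ=200.49° → (κ,φ,ℓ)=(1.2922,200.49°,0.5134) → tip=(-0.1538,-0.0575,0.4766)
cmd 2: set κ=1.7921 → (κ,φ,ℓ)=(1.7921,200.49°,0.5134) → tip=(-0.2061,-0.0770,0.4440)
cmd 3: set ℓ=1.1407 → (κ,φ,ℓ)=(1.7921,200.49°,1.1407) → tip=(-0.7610,-0.2844,0.4966)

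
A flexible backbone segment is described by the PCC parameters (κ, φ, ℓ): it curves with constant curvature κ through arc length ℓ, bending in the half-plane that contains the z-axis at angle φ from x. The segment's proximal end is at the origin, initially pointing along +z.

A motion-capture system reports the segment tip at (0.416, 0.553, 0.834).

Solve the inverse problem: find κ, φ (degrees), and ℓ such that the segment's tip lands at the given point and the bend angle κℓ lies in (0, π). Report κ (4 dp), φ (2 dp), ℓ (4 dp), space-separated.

ρ = √(x²+y²) = √(0.416² + 0.553²) = 0.69200
φ = atan2(y, x) mod 360° = atan2(0.553, 0.416) = 53.0473°
|p|² = ρ² + z² = 0.69200² + 0.834² = 1.17442
κ = 2ρ / |p|² = 2×0.69200 / 1.17442 = 1.17845
θ = 2·atan2(ρ, z) = 2·atan2(0.69200, 0.834) = 1.38522 rad
ℓ = θ/κ = 1.38522/1.17845 = 1.17546

1.1785 53.05 1.1755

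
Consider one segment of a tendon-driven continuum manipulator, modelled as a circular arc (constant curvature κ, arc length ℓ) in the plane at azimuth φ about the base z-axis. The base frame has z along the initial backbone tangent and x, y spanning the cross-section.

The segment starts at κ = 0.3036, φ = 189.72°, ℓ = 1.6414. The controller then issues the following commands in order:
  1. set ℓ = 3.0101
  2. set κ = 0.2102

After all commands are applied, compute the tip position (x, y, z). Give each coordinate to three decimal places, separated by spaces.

initial: κ=0.3036, φ=189.72°, ℓ=1.6414
cmd 1: set ℓ=3.0101 → (κ,φ,ℓ)=(0.3036,189.72°,3.0101) → tip=(-1.2639,-0.2165,2.6083)
cmd 2: set κ=0.2102 → (κ,φ,ℓ)=(0.2102,189.72°,3.0101) → tip=(-0.9077,-0.1555,2.8132)

-0.908 -0.155 2.813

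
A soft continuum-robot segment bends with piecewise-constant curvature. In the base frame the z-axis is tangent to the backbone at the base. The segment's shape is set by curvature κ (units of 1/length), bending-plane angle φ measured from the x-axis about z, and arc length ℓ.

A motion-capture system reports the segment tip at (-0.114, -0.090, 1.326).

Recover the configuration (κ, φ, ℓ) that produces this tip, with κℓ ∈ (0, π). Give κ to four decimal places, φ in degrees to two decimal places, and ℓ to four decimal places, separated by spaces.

0.1633 218.29 1.3366

ρ = √(x²+y²) = √(-0.114² + -0.090²) = 0.14524
φ = atan2(y, x) mod 360° = atan2(-0.090, -0.114) = 218.2902°
|p|² = ρ² + z² = 0.14524² + 1.326² = 1.77937
κ = 2ρ / |p|² = 2×0.14524 / 1.77937 = 0.16325
θ = 2·atan2(ρ, z) = 2·atan2(0.14524, 1.326) = 0.21820 rad
ℓ = θ/κ = 0.21820/0.16325 = 1.33658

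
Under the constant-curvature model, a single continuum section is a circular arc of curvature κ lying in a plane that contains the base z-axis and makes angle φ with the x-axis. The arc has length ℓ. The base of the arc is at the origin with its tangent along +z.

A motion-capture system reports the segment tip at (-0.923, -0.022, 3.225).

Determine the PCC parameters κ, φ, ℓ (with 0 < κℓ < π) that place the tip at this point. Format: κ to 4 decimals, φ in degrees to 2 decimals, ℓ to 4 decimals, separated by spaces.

ρ = √(x²+y²) = √(-0.923² + -0.022²) = 0.92326
φ = atan2(y, x) mod 360° = atan2(-0.022, -0.923) = 181.3654°
|p|² = ρ² + z² = 0.92326² + 3.225² = 11.25304
κ = 2ρ / |p|² = 2×0.92326 / 11.25304 = 0.16409
θ = 2·atan2(ρ, z) = 2·atan2(0.92326, 3.225) = 0.55765 rad
ℓ = θ/κ = 0.55765/0.16409 = 3.39842

0.1641 181.37 3.3984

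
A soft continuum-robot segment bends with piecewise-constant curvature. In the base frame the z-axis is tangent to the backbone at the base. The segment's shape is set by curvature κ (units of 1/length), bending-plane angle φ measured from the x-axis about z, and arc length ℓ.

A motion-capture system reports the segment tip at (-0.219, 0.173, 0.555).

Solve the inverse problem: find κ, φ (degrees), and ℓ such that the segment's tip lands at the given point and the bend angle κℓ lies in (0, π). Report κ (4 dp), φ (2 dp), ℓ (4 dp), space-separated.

ρ = √(x²+y²) = √(-0.219² + 0.173²) = 0.27909
φ = atan2(y, x) mod 360° = atan2(0.173, -0.219) = 141.6929°
|p|² = ρ² + z² = 0.27909² + 0.555² = 0.38592
κ = 2ρ / |p|² = 2×0.27909 / 0.38592 = 1.44637
θ = 2·atan2(ρ, z) = 2·atan2(0.27909, 0.555) = 0.93187 rad
ℓ = θ/κ = 0.93187/1.44637 = 0.64428

1.4464 141.69 0.6443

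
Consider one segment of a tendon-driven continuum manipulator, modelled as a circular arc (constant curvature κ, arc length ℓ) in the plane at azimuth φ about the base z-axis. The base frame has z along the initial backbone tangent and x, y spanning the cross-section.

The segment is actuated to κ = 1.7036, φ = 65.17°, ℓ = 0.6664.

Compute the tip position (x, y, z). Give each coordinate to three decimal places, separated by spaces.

0.143 0.308 0.532

θ = κ·ℓ = 1.7036 × 0.6664 = 1.13528 rad
ρ = (1 − cos θ)/κ = (1 − 0.42188)/1.7036 = 0.33935
z = sin θ / κ = 0.90665/1.7036 = 0.53220
x = ρ cos φ = 0.33935 × cos(65.17°) = 0.14250
y = ρ sin φ = 0.33935 × sin(65.17°) = 0.30798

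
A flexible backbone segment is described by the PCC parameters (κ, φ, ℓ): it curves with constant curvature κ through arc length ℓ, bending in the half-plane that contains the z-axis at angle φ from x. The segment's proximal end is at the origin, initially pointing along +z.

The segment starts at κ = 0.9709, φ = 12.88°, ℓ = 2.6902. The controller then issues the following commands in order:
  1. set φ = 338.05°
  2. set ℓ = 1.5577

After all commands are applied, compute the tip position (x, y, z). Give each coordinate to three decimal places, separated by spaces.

initial: κ=0.9709, φ=12.88°, ℓ=2.6902
cmd 1: set φ=338.05° → (κ,φ,ℓ)=(0.9709,338.05°,2.6902) → tip=(1.7797,-0.7172,0.5204)
cmd 2: set ℓ=1.5577 → (κ,φ,ℓ)=(0.9709,338.05°,1.5577) → tip=(0.8995,-0.3625,1.0282)

0.900 -0.363 1.028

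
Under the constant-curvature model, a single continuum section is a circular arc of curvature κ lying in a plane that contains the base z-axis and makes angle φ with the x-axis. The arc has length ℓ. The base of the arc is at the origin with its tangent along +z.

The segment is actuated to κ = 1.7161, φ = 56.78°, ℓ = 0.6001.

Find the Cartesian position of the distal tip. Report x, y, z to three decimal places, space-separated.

0.155 0.236 0.500

θ = κ·ℓ = 1.7161 × 0.6001 = 1.02983 rad
ρ = (1 − cos θ)/κ = (1 − 0.51496)/1.7161 = 0.28264
z = sin θ / κ = 0.85721/1.7161 = 0.49951
x = ρ cos φ = 0.28264 × cos(56.78°) = 0.15485
y = ρ sin φ = 0.28264 × sin(56.78°) = 0.23645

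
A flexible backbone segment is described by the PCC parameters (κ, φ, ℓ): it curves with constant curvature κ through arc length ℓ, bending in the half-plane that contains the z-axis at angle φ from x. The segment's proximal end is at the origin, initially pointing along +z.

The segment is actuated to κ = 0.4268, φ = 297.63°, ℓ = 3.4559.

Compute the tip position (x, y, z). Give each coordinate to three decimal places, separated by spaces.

θ = κ·ℓ = 0.4268 × 3.4559 = 1.47498 rad
ρ = (1 − cos θ)/κ = (1 − 0.09567)/0.4268 = 2.11886
z = sin θ / κ = 0.99541/0.4268 = 2.33227
x = ρ cos φ = 2.11886 × cos(297.63°) = 0.98264
y = ρ sin φ = 2.11886 × sin(297.63°) = -1.87722

0.983 -1.877 2.332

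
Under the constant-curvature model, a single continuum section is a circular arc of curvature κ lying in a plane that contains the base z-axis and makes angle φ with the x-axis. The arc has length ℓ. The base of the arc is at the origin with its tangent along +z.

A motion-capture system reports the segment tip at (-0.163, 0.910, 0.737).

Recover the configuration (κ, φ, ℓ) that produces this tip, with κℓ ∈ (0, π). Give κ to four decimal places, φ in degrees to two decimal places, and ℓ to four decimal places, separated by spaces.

1.3227 100.16 1.3574

ρ = √(x²+y²) = √(-0.163² + 0.910²) = 0.92448
φ = atan2(y, x) mod 360° = atan2(0.910, -0.163) = 100.1552°
|p|² = ρ² + z² = 0.92448² + 0.737² = 1.39784
κ = 2ρ / |p|² = 2×0.92448 / 1.39784 = 1.32273
θ = 2·atan2(ρ, z) = 2·atan2(0.92448, 0.737) = 1.79553 rad
ℓ = θ/κ = 1.79553/1.32273 = 1.35744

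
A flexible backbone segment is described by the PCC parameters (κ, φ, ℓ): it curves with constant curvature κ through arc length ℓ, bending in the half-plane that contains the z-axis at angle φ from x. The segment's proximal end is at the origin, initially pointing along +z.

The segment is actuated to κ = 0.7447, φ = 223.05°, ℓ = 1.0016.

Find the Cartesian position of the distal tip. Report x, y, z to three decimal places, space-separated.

θ = κ·ℓ = 0.7447 × 1.0016 = 0.74589 rad
ρ = (1 − cos θ)/κ = (1 − 0.73448)/0.7447 = 0.35654
z = sin θ / κ = 0.67863/0.7447 = 0.91128
x = ρ cos φ = 0.35654 × cos(223.05°) = -0.26055
y = ρ sin φ = 0.35654 × sin(223.05°) = -0.24339

-0.261 -0.243 0.911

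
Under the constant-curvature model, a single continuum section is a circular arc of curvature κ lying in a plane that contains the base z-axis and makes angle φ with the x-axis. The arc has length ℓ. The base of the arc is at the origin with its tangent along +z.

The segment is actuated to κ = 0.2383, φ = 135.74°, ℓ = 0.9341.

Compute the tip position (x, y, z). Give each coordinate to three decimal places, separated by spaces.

-0.074 0.072 0.926

θ = κ·ℓ = 0.2383 × 0.9341 = 0.22260 rad
ρ = (1 − cos θ)/κ = (1 − 0.97533)/0.2383 = 0.10353
z = sin θ / κ = 0.22076/0.2383 = 0.92641
x = ρ cos φ = 0.10353 × cos(135.74°) = -0.07415
y = ρ sin φ = 0.10353 × sin(135.74°) = 0.07226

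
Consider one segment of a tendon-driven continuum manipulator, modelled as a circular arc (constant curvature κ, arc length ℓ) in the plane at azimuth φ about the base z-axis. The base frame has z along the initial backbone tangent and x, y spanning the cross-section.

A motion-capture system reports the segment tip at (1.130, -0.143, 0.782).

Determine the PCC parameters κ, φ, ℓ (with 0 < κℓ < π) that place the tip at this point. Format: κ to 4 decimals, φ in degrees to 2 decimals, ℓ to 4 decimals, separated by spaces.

ρ = √(x²+y²) = √(1.130² + -0.143²) = 1.13901
φ = atan2(y, x) mod 360° = atan2(-0.143, 1.130) = 352.7876°
|p|² = ρ² + z² = 1.13901² + 0.782² = 1.90887
κ = 2ρ / |p|² = 2×1.13901 / 1.90887 = 1.19339
θ = 2·atan2(ρ, z) = 2·atan2(1.13901, 0.782) = 1.93830 rad
ℓ = θ/κ = 1.93830/1.19339 = 1.62420

1.1934 352.79 1.6242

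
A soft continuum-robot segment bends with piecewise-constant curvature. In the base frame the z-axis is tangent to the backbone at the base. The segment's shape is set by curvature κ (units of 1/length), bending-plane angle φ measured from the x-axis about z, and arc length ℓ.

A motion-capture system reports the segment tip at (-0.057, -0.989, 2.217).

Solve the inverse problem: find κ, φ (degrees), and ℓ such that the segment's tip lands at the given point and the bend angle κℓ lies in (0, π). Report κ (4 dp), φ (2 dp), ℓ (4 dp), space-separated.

ρ = √(x²+y²) = √(-0.057² + -0.989²) = 0.99064
φ = atan2(y, x) mod 360° = atan2(-0.989, -0.057) = 266.7015°
|p|² = ρ² + z² = 0.99064² + 2.217² = 5.89646
κ = 2ρ / |p|² = 2×0.99064 / 5.89646 = 0.33601
θ = 2·atan2(ρ, z) = 2·atan2(0.99064, 2.217) = 0.84044 rad
ℓ = θ/κ = 0.84044/0.33601 = 2.50123

0.3360 266.70 2.5012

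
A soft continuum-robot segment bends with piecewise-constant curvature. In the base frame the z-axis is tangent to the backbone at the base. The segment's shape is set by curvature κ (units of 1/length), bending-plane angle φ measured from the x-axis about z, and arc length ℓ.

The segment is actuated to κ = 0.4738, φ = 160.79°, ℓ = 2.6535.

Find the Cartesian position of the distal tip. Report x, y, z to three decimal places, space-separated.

θ = κ·ℓ = 0.4738 × 2.6535 = 1.25723 rad
ρ = (1 − cos θ)/κ = (1 − 0.30845)/0.4738 = 1.45957
z = sin θ / κ = 0.95124/0.4738 = 2.00768
x = ρ cos φ = 1.45957 × cos(160.79°) = -1.37830
y = ρ sin φ = 1.45957 × sin(160.79°) = 0.48025

-1.378 0.480 2.008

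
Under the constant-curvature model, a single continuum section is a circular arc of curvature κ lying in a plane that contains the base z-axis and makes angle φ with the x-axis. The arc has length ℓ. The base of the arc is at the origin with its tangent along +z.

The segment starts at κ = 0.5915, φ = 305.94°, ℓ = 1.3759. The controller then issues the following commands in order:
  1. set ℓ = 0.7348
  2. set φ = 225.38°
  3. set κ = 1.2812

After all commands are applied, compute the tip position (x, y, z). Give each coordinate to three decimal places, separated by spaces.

-0.226 -0.229 0.631

initial: κ=0.5915, φ=305.94°, ℓ=1.3759
cmd 1: set ℓ=0.7348 → (κ,φ,ℓ)=(0.5915,305.94°,0.7348) → tip=(0.0923,-0.1273,0.7119)
cmd 2: set φ=225.38° → (κ,φ,ℓ)=(0.5915,225.38°,0.7348) → tip=(-0.1104,-0.1119,0.7119)
cmd 3: set κ=1.2812 → (κ,φ,ℓ)=(1.2812,225.38°,0.7348) → tip=(-0.2255,-0.2285,0.6310)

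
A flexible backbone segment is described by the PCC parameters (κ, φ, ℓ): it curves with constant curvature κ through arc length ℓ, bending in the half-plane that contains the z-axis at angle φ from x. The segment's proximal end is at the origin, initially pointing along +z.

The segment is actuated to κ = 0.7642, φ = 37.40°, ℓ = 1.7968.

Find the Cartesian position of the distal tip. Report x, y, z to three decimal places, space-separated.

0.835 0.639 1.283

θ = κ·ℓ = 0.7642 × 1.7968 = 1.37311 rad
ρ = (1 − cos θ)/κ = (1 − 0.19640)/0.7642 = 1.05156
z = sin θ / κ = 0.98052/0.7642 = 1.28307
x = ρ cos φ = 1.05156 × cos(37.40°) = 0.83538
y = ρ sin φ = 1.05156 × sin(37.40°) = 0.63869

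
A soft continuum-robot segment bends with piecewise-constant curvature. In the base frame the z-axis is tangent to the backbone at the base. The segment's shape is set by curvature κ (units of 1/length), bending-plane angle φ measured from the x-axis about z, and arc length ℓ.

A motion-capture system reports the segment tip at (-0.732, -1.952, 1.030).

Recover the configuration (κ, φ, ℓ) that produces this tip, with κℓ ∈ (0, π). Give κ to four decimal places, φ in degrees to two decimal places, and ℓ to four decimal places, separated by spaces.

0.7711 249.44 2.8839

ρ = √(x²+y²) = √(-0.732² + -1.952²) = 2.08474
φ = atan2(y, x) mod 360° = atan2(-1.952, -0.732) = 249.4440°
|p|² = ρ² + z² = 2.08474² + 1.030² = 5.40703
κ = 2ρ / |p|² = 2×2.08474 / 5.40703 = 0.77112
θ = 2·atan2(ρ, z) = 2·atan2(2.08474, 1.030) = 2.22381 rad
ℓ = θ/κ = 2.22381/0.77112 = 2.88387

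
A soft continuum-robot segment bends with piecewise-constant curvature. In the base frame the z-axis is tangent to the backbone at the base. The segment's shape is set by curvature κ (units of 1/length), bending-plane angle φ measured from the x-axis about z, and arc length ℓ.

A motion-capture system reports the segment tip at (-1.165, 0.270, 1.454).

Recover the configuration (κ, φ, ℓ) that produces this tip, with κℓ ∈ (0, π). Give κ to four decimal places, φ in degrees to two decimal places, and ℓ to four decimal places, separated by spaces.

0.6748 166.95 2.0399

ρ = √(x²+y²) = √(-1.165² + 0.270²) = 1.19588
φ = atan2(y, x) mod 360° = atan2(0.270, -1.165) = 166.9515°
|p|² = ρ² + z² = 1.19588² + 1.454² = 3.54424
κ = 2ρ / |p|² = 2×1.19588 / 3.54424 = 0.67483
θ = 2·atan2(ρ, z) = 2·atan2(1.19588, 1.454) = 1.37659 rad
ℓ = θ/κ = 1.37659/0.67483 = 2.03991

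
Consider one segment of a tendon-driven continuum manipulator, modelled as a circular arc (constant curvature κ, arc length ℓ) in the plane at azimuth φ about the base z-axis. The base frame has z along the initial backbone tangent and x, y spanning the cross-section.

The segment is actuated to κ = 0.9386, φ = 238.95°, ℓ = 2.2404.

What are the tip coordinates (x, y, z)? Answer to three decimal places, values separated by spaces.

θ = κ·ℓ = 0.9386 × 2.2404 = 2.10284 rad
ρ = (1 − cos θ)/κ = (1 − -0.50730)/0.9386 = 1.60590
z = sin θ / κ = 0.86177/0.9386 = 0.91815
x = ρ cos φ = 1.60590 × cos(238.95°) = -0.82830
y = ρ sin φ = 1.60590 × sin(238.95°) = -1.37580

-0.828 -1.376 0.918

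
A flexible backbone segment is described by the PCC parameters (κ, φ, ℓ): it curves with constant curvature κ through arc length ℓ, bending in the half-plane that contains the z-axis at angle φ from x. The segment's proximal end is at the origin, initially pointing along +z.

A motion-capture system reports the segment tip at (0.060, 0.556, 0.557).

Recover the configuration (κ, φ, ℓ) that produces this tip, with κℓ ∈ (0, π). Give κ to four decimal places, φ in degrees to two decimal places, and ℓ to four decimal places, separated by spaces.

1.7953 83.84 0.8772

ρ = √(x²+y²) = √(0.060² + 0.556²) = 0.55923
φ = atan2(y, x) mod 360° = atan2(0.556, 0.060) = 83.8408°
|p|² = ρ² + z² = 0.55923² + 0.557² = 0.62299
κ = 2ρ / |p|² = 2×0.55923 / 0.62299 = 1.79532
θ = 2·atan2(ρ, z) = 2·atan2(0.55923, 0.557) = 1.57479 rad
ℓ = θ/κ = 1.57479/1.79532 = 0.87716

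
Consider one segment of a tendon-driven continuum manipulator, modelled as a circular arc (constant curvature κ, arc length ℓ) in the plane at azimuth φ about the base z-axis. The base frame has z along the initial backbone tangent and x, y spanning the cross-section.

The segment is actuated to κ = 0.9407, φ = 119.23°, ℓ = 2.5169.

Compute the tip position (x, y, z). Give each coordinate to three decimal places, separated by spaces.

-0.890 1.591 0.743

θ = κ·ℓ = 0.9407 × 2.5169 = 2.36765 rad
ρ = (1 − cos θ)/κ = (1 − -0.71516)/0.9407 = 1.82328
z = sin θ / κ = 0.69896/0.9407 = 0.74302
x = ρ cos φ = 1.82328 × cos(119.23°) = -0.89034
y = ρ sin φ = 1.82328 × sin(119.23°) = 1.59111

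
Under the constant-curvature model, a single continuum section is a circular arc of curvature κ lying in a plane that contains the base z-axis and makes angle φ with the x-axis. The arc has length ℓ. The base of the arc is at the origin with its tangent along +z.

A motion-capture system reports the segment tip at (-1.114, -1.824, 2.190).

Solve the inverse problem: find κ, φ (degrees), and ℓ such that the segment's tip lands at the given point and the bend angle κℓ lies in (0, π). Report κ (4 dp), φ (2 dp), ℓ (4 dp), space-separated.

ρ = √(x²+y²) = √(-1.114² + -1.824²) = 2.13728
φ = atan2(y, x) mod 360° = atan2(-1.824, -1.114) = 238.5857°
|p|² = ρ² + z² = 2.13728² + 2.190² = 9.36407
κ = 2ρ / |p|² = 2×2.13728 / 9.36407 = 0.45649
θ = 2·atan2(ρ, z) = 2·atan2(2.13728, 2.190) = 1.54643 rad
ℓ = θ/κ = 1.54643/0.45649 = 3.38769

0.4565 238.59 3.3877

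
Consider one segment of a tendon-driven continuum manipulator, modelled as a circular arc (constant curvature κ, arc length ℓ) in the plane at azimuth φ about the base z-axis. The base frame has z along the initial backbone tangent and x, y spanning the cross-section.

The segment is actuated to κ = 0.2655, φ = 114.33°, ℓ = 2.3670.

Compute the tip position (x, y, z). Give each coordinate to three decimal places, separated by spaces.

θ = κ·ℓ = 0.2655 × 2.3670 = 0.62844 rad
ρ = (1 − cos θ)/κ = (1 − 0.80895)/0.2655 = 0.71960
z = sin θ / κ = 0.58788/0.2655 = 2.21425
x = ρ cos φ = 0.71960 × cos(114.33°) = -0.29647
y = ρ sin φ = 0.71960 × sin(114.33°) = 0.65569

-0.296 0.656 2.214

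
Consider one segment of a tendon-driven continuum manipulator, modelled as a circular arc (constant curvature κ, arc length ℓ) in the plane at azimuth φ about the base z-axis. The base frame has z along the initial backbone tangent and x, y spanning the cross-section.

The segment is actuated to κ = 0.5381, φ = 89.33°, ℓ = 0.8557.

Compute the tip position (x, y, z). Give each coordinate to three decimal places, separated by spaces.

θ = κ·ℓ = 0.5381 × 0.8557 = 0.46045 rad
ρ = (1 − cos θ)/κ = (1 − 0.89585)/0.5381 = 0.19355
z = sin θ / κ = 0.44435/0.5381 = 0.82578
x = ρ cos φ = 0.19355 × cos(89.33°) = 0.00226
y = ρ sin φ = 0.19355 × sin(89.33°) = 0.19354

0.002 0.194 0.826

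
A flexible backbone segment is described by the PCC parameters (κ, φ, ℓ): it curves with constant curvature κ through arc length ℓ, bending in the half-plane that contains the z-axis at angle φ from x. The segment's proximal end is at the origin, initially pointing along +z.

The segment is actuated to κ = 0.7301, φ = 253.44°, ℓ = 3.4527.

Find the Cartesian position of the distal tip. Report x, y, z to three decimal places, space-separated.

θ = κ·ℓ = 0.7301 × 3.4527 = 2.52082 rad
ρ = (1 − cos θ)/κ = (1 − -0.81343)/0.7301 = 2.48381
z = sin θ / κ = 0.58167/0.7301 = 0.79669
x = ρ cos φ = 2.48381 × cos(253.44°) = -0.70793
y = ρ sin φ = 2.48381 × sin(253.44°) = -2.38078

-0.708 -2.381 0.797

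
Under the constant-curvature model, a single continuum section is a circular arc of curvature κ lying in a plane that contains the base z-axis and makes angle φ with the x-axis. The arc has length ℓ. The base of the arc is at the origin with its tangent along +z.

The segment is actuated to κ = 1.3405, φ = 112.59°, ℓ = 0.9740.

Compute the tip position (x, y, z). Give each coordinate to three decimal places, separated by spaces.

θ = κ·ℓ = 1.3405 × 0.9740 = 1.30565 rad
ρ = (1 − cos θ)/κ = (1 − 0.26205)/1.3405 = 0.55050
z = sin θ / κ = 0.96505/1.3405 = 0.71992
x = ρ cos φ = 0.55050 × cos(112.59°) = -0.21147
y = ρ sin φ = 0.55050 × sin(112.59°) = 0.50827

-0.211 0.508 0.720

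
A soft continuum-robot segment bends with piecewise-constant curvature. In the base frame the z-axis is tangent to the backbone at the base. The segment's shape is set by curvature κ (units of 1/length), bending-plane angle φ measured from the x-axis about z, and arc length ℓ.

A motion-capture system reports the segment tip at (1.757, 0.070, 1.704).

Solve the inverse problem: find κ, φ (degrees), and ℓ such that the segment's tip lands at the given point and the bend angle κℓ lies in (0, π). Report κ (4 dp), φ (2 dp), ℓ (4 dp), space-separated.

0.5866 2.28 2.7315

ρ = √(x²+y²) = √(1.757² + 0.070²) = 1.75839
φ = atan2(y, x) mod 360° = atan2(0.070, 1.757) = 2.2815°
|p|² = ρ² + z² = 1.75839² + 1.704² = 5.99557
κ = 2ρ / |p|² = 2×1.75839 / 5.99557 = 0.58656
θ = 2·atan2(ρ, z) = 2·atan2(1.75839, 1.704) = 1.60221 rad
ℓ = θ/κ = 1.60221/0.58656 = 2.73152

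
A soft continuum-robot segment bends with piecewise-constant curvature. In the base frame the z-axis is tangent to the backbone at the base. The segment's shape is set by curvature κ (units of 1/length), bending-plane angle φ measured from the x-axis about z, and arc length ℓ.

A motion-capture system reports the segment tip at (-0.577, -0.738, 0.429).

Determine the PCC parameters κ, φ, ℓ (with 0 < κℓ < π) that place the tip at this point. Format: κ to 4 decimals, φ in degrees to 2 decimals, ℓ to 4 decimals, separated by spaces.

1.7648 231.98 1.2934

ρ = √(x²+y²) = √(-0.577² + -0.738²) = 0.93679
φ = atan2(y, x) mod 360° = atan2(-0.738, -0.577) = 231.9802°
|p|² = ρ² + z² = 0.93679² + 0.429² = 1.06161
κ = 2ρ / |p|² = 2×0.93679 / 1.06161 = 1.76484
θ = 2·atan2(ρ, z) = 2·atan2(0.93679, 0.429) = 2.28271 rad
ℓ = θ/κ = 2.28271/1.76484 = 1.29344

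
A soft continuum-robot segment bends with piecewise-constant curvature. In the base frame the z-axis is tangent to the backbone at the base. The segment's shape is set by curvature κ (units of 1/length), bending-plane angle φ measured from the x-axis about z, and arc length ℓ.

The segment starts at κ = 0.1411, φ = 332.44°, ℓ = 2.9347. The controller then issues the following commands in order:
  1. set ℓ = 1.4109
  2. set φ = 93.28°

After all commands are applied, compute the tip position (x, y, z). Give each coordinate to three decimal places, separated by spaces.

initial: κ=0.1411, φ=332.44°, ℓ=2.9347
cmd 1: set ℓ=1.4109 → (κ,φ,ℓ)=(0.1411,332.44°,1.4109) → tip=(0.1241,-0.0648,1.4016)
cmd 2: set φ=93.28° → (κ,φ,ℓ)=(0.1411,93.28°,1.4109) → tip=(-0.0080,0.1397,1.4016)

-0.008 0.140 1.402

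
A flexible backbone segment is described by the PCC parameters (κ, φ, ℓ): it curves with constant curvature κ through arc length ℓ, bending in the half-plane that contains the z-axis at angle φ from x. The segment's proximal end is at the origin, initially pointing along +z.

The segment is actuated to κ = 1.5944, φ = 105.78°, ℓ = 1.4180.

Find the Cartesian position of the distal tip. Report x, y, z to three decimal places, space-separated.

-0.279 0.988 0.484

θ = κ·ℓ = 1.5944 × 1.4180 = 2.26086 rad
ρ = (1 − cos θ)/κ = (1 − -0.63659)/1.5944 = 1.02646
z = sin θ / κ = 0.77121/1.5944 = 0.48370
x = ρ cos φ = 1.02646 × cos(105.78°) = -0.27914
y = ρ sin φ = 1.02646 × sin(105.78°) = 0.98777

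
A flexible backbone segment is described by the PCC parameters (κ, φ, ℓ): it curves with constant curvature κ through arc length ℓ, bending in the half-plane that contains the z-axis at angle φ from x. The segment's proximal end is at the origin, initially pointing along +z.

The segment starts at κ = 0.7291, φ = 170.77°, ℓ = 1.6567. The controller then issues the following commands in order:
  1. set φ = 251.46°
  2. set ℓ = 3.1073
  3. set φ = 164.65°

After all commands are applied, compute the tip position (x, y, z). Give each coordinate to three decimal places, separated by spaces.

-2.169 0.596 1.054

initial: κ=0.7291, φ=170.77°, ℓ=1.6567
cmd 1: set φ=251.46° → (κ,φ,ℓ)=(0.7291,251.46°,1.6567) → tip=(-0.2813,-0.8388,1.2822)
cmd 2: set ℓ=3.1073 → (κ,φ,ℓ)=(0.7291,251.46°,3.1073) → tip=(-0.7153,-2.1328,1.0537)
cmd 3: set φ=164.65° → (κ,φ,ℓ)=(0.7291,164.65°,3.1073) → tip=(-2.1693,0.5955,1.0537)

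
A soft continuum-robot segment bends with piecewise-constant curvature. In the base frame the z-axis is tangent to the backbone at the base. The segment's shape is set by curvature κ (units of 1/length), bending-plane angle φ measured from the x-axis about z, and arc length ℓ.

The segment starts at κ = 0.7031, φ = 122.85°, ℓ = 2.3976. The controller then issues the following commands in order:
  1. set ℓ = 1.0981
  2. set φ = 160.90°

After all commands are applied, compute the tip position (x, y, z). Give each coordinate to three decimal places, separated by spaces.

-0.381 0.132 0.992

initial: κ=0.7031, φ=122.85°, ℓ=2.3976
cmd 1: set ℓ=1.0981 → (κ,φ,ℓ)=(0.7031,122.85°,1.0981) → tip=(-0.2187,0.3388,0.9922)
cmd 2: set φ=160.90° → (κ,φ,ℓ)=(0.7031,160.90°,1.0981) → tip=(-0.3811,0.1320,0.9922)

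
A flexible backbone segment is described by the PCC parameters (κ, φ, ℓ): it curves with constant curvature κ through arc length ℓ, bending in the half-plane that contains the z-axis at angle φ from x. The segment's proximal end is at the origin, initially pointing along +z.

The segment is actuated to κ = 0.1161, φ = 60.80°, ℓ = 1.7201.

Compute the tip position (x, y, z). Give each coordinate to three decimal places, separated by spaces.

θ = κ·ℓ = 0.1161 × 1.7201 = 0.19970 rad
ρ = (1 − cos θ)/κ = (1 − 0.98013)/0.1161 = 0.17119
z = sin θ / κ = 0.19838/0.1161 = 1.70869
x = ρ cos φ = 0.17119 × cos(60.80°) = 0.08351
y = ρ sin φ = 0.17119 × sin(60.80°) = 0.14943

0.084 0.149 1.709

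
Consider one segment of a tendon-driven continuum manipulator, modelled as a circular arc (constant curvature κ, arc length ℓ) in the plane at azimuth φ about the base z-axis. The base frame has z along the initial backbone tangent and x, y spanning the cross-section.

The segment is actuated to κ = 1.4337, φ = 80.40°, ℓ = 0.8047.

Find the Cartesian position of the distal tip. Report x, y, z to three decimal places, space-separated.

θ = κ·ℓ = 1.4337 × 0.8047 = 1.15370 rad
ρ = (1 − cos θ)/κ = (1 − 0.40511)/1.4337 = 0.41493
z = sin θ / κ = 0.91427/1.4337 = 0.63770
x = ρ cos φ = 0.41493 × cos(80.40°) = 0.06920
y = ρ sin φ = 0.41493 × sin(80.40°) = 0.40912

0.069 0.409 0.638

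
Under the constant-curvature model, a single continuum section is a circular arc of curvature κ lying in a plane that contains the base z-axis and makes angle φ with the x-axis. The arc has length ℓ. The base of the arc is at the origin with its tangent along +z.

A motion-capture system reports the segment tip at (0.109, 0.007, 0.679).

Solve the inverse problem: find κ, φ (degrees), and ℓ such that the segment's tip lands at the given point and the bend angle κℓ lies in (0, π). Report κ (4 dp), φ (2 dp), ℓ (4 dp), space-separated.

ρ = √(x²+y²) = √(0.109² + 0.007²) = 0.10922
φ = atan2(y, x) mod 360° = atan2(0.007, 0.109) = 3.6745°
|p|² = ρ² + z² = 0.10922² + 0.679² = 0.47297
κ = 2ρ / |p|² = 2×0.10922 / 0.47297 = 0.46187
θ = 2·atan2(ρ, z) = 2·atan2(0.10922, 0.679) = 0.31899 rad
ℓ = θ/κ = 0.31899/0.46187 = 0.69065

0.4619 3.67 0.6907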